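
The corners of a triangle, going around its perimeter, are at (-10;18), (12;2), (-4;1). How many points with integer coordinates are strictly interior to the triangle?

138

Using the shoelace formula, 2A = |((-10)·2 − 12·18) + (12·1 − (-4)·2) + ((-4)·18 − (-10)·1)| = 278, so the area is 139.
Summing gcd(|Δx|,|Δy|) over the edges gives the boundary count: gcd(22,16) + gcd(16,1) + gcd(6,17) = 2+1+1 = 4.
Pick's theorem gives I = A − B/2 + 1 = 139 − 4/2 + 1 = 138.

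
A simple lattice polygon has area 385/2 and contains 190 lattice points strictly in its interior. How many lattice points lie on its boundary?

Pick's theorem gives A = I + B/2 − 1, so B = 2(A − I + 1) = 2(385/2 − 190 + 1) = 7.

7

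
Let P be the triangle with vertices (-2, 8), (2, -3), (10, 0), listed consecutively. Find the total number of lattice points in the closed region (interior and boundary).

By the shoelace formula, twice the signed area is |((-2)·(-3) − 2·8) + (2·0 − 10·(-3)) + (10·8 − (-2)·0)| = 100, so the area is 50.
Along each edge there are gcd(|Δx|,|Δy|)+1 lattice points, so counting each shared vertex once the boundary has gcd(4,11) + gcd(8,3) + gcd(12,8) = 1+1+4 = 6.
Pick's theorem gives I = A − B/2 + 1 = 50 − 6/2 + 1 = 48, so the closed region contains I + B = 48 + 6 = 54 lattice points.

54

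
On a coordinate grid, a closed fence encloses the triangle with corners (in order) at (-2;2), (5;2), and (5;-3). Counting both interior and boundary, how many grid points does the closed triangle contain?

25

By the shoelace formula, twice the signed area is |((-2)·2 − 5·2) + (5·(-3) − 5·2) + (5·2 − (-2)·(-3))| = 35, so the area is 17.5.
Along each edge there are gcd(|Δx|,|Δy|)+1 lattice points, so counting each shared vertex once the boundary has gcd(7,0) + gcd(0,5) + gcd(7,5) = 7+5+1 = 13.
Pick's theorem gives I = A − B/2 + 1 = 17.5 − 13/2 + 1 = 12, so the closed region contains I + B = 12 + 13 = 25 lattice points.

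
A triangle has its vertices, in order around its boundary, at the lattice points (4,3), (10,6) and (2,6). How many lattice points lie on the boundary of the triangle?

12

Along each edge there are gcd(|Δx|,|Δy|)+1 lattice points, so counting each shared vertex once the boundary has gcd(6,3) + gcd(8,0) + gcd(2,3) = 3+8+1 = 12.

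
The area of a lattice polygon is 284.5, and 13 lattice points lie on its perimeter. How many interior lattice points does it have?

279

Pick's theorem A = I + B/2 − 1 rearranges to I = A − B/2 + 1 = 284.5 − 13/2 + 1 = 279.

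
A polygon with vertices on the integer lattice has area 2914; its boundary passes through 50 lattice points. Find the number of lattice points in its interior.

2890

From Pick's theorem, I = A − B/2 + 1 = 2914 − 50/2 + 1 = 2890.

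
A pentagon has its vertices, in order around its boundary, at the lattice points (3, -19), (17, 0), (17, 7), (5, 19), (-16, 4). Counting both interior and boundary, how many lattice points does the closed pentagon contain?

686

The shoelace formula gives twice the area as |(3·0 − 17·(-19)) + (17·7 − 17·0) + (17·19 − 5·7) + (5·4 − (-16)·19) + ((-16)·(-19) − 3·4)| = 1346, so the area is 673.
The number of boundary lattice points is Σ gcd(|Δx|,|Δy|) = gcd(14,19) + gcd(0,7) + gcd(12,12) + gcd(21,15) + gcd(19,23) = 1+7+12+3+1 = 24.
Pick's theorem gives I = A − B/2 + 1 = 673 − 24/2 + 1 = 662, so the closed region contains I + B = 662 + 24 = 686 lattice points.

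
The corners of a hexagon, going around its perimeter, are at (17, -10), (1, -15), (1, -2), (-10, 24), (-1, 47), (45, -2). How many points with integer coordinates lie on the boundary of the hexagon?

Along each edge there are gcd(|Δx|,|Δy|)+1 lattice points, so counting each shared vertex once the boundary has gcd(16,5) + gcd(0,13) + gcd(11,26) + gcd(9,23) + gcd(46,49) + gcd(28,8) = 1+13+1+1+1+4 = 21.

21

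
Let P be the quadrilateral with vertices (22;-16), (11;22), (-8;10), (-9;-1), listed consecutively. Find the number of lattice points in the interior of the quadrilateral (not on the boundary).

Using the shoelace formula, 2A = |[22·22 − 11·(-16)] + [11·10 − (-8)·22] + [(-8)·(-1) − (-9)·10] + [(-9)·(-16) − 22·(-1)]| = 1210, so the area is 605.
Along each edge there are gcd(|Δx|,|Δy|)+1 lattice points, so counting each shared vertex once the boundary has gcd(11,38) + gcd(19,12) + gcd(1,11) + gcd(31,15) = 1+1+1+1 = 4.
Pick's theorem gives I = A − B/2 + 1 = 605 − 4/2 + 1 = 604.

604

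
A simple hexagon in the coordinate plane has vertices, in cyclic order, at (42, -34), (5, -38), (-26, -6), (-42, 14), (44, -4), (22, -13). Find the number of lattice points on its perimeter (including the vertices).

Along each edge there are gcd(|Δx|,|Δy|)+1 lattice points, so counting each shared vertex once the boundary has gcd(37,4) + gcd(31,32) + gcd(16,20) + gcd(86,18) + gcd(22,9) + gcd(20,21) = 1+1+4+2+1+1 = 10.

10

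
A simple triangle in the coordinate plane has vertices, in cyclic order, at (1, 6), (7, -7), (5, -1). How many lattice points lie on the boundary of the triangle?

4

Along each edge there are gcd(|Δx|,|Δy|)+1 lattice points, so counting each shared vertex once the boundary has gcd(6,13) + gcd(2,6) + gcd(4,7) = 1+2+1 = 4.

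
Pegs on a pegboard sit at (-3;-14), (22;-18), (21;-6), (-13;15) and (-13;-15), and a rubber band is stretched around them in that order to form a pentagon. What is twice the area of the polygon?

1372

By the shoelace formula, twice the signed area is |((-3)·(-18) − 22·(-14)) + (22·(-6) − 21·(-18)) + (21·15 − (-13)·(-6)) + ((-13)·(-15) − (-13)·15) + ((-13)·(-14) − (-3)·(-15))| = 1372, so the area is 686.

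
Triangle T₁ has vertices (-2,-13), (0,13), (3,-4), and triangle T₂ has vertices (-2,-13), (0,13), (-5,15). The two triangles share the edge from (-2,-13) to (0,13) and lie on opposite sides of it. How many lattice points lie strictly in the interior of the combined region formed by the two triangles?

122

The union is the simple quadrilateral with vertices (-2,-13), (3,-4), (0,13), (-5,15) in order.
By the shoelace formula, twice the signed area is |[(-2)·(-4) − 3·(-13)] + [3·13 − 0·(-4)] + [0·15 − (-5)·13] + [(-5)·(-13) − (-2)·15]| = 246, so the area is 123.
Along each edge there are gcd(|Δx|,|Δy|)+1 lattice points, so counting each shared vertex once the boundary has gcd(5,9) + gcd(3,17) + gcd(5,2) + gcd(3,28) = 1+1+1+1 = 4.
By Pick's theorem I = A − B/2 + 1 = 123 − 4/2 + 1 = 122.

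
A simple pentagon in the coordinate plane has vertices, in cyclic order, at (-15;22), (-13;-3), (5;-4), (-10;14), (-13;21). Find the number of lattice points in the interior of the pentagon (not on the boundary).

By the shoelace formula, twice the signed area is |[(-15)·(-3) − (-13)·22] + [(-13)·(-4) − 5·(-3)] + [5·14 − (-10)·(-4)] + [(-10)·21 − (-13)·14] + [(-13)·22 − (-15)·21]| = 429, so the area is 429/2.
Along each edge there are gcd(|Δx|,|Δy|)+1 lattice points, so counting each shared vertex once the boundary has gcd(2,25) + gcd(18,1) + gcd(15,18) + gcd(3,7) + gcd(2,1) = 1+1+3+1+1 = 7.
By Pick's theorem A = I + B/2 − 1, so I = 429/2 − 7/2 + 1 = 212.

212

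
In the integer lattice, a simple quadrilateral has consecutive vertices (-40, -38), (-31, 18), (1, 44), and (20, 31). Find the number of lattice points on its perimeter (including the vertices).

The number of boundary lattice points is Σ gcd(|Δx|,|Δy|) = gcd(9,56) + gcd(32,26) + gcd(19,13) + gcd(60,69) = 1+2+1+3 = 7.

7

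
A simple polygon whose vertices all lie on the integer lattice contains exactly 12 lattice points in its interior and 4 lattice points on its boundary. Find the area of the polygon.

Pick's theorem states A = I + B/2 − 1, so A = 12 + 4/2 − 1 = 13.

13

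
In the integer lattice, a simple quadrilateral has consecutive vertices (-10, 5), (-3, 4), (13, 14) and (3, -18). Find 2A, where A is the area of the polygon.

560

By the shoelace formula, twice the signed area is |((-10)·4 − (-3)·5) + ((-3)·14 − 13·4) + (13·(-18) − 3·14) + (3·5 − (-10)·(-18))| = 560, so the area is 280.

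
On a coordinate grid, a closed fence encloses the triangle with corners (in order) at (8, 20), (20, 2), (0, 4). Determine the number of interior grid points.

The shoelace formula gives twice the area as |[8·2 − 20·20] + [20·4 − 0·2] + [0·20 − 8·4]| = 336, so the area is 168.
Along each edge there are gcd(|Δx|,|Δy|)+1 lattice points, so counting each shared vertex once the boundary has gcd(12,18) + gcd(20,2) + gcd(8,16) = 6+2+8 = 16.
By Pick's theorem A = I + B/2 − 1, so I = 168 − 16/2 + 1 = 161.

161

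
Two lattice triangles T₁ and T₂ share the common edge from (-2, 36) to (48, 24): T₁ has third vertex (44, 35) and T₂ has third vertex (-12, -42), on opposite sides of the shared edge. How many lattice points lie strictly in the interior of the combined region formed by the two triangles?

The union is the simple quadrilateral with vertices (-2, 36), (44, 35), (48, 24), (-12, -42) in order.
By the shoelace formula, twice the signed area is |((-2)·35 − 44·36) + (44·24 − 48·35) + (48·(-42) − (-12)·24) + ((-12)·36 − (-2)·(-42))| = 4522, so the area is 2261.
The number of boundary lattice points is Σ gcd(|Δx|,|Δy|) = gcd(46,1) + gcd(4,11) + gcd(60,66) + gcd(10,78) = 1+1+6+2 = 10.
By Pick's theorem I = A − B/2 + 1 = 2261 − 10/2 + 1 = 2257.

2257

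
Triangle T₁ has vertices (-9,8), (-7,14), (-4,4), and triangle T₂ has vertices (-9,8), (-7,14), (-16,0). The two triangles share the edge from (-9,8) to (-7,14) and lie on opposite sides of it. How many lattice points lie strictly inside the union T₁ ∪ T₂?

31

The union is the simple quadrilateral with vertices (-9,8), (-4,4), (-7,14), (-16,0) in order.
Using the shoelace formula, 2A = |((-9)·4 − (-4)·8) + ((-4)·14 − (-7)·4) + ((-7)·0 − (-16)·14) + ((-16)·8 − (-9)·0)| = 64, so the area is 32.
Summing gcd(|Δx|,|Δy|) over the edges gives the boundary count: gcd(5,4) + gcd(3,10) + gcd(9,14) + gcd(7,8) = 1+1+1+1 = 4.
By Pick's theorem I = A − B/2 + 1 = 32 − 4/2 + 1 = 31.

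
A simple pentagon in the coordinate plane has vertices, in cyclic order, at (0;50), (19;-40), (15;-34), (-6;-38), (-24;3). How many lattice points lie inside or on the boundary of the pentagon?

1954

The shoelace formula gives twice the area as |[0·(-40) − 19·50] + [19·(-34) − 15·(-40)] + [15·(-38) − (-6)·(-34)] + [(-6)·3 − (-24)·(-38)] + [(-24)·50 − 0·3]| = 3900, so the area is 1950.
The number of boundary lattice points is Σ gcd(|Δx|,|Δy|) = gcd(19,90) + gcd(4,6) + gcd(21,4) + gcd(18,41) + gcd(24,47) = 1+2+1+1+1 = 6.
Pick's theorem gives I = A − B/2 + 1 = 1950 − 6/2 + 1 = 1948, so the closed region contains I + B = 1948 + 6 = 1954 lattice points.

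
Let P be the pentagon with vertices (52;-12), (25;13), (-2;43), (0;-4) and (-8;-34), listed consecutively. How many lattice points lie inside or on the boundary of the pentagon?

1964

Using the shoelace formula, 2A = |(52·13 − 25·(-12)) + (25·43 − (-2)·13) + ((-2)·(-4) − 0·43) + (0·(-34) − (-8)·(-4)) + ((-8)·(-12) − 52·(-34))| = 3917, so the area is 1958.5.
Along each edge there are gcd(|Δx|,|Δy|)+1 lattice points, so counting each shared vertex once the boundary has gcd(27,25) + gcd(27,30) + gcd(2,47) + gcd(8,30) + gcd(60,22) = 1+3+1+2+2 = 9.
Pick's theorem gives I = A − B/2 + 1 = 1958.5 − 9/2 + 1 = 1955, so the closed region contains I + B = 1955 + 9 = 1964 lattice points.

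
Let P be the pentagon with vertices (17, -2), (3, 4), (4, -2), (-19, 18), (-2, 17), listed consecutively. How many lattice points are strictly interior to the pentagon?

232

By the shoelace formula, twice the signed area is |(17·4 − 3·(-2)) + (3·(-2) − 4·4) + (4·18 − (-19)·(-2)) + ((-19)·17 − (-2)·18) + ((-2)·(-2) − 17·17)| = 486, so the area is 243.
Along each edge there are gcd(|Δx|,|Δy|)+1 lattice points, so counting each shared vertex once the boundary has gcd(14,6) + gcd(1,6) + gcd(23,20) + gcd(17,1) + gcd(19,19) = 2+1+1+1+19 = 24.
By Pick's theorem A = I + B/2 − 1, so I = 243 − 24/2 + 1 = 232.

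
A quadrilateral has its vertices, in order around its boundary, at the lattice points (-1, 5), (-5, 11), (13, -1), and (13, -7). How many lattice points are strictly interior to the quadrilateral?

65

Using the shoelace formula, 2A = |[(-1)·11 − (-5)·5] + [(-5)·(-1) − 13·11] + [13·(-7) − 13·(-1)] + [13·5 − (-1)·(-7)]| = 144, so the area is 72.
Summing gcd(|Δx|,|Δy|) over the edges gives the boundary count: gcd(4,6) + gcd(18,12) + gcd(0,6) + gcd(14,12) = 2+6+6+2 = 16.
Pick's theorem gives I = A − B/2 + 1 = 72 − 16/2 + 1 = 65.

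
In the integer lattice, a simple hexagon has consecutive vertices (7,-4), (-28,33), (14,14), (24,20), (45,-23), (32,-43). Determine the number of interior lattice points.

1632

Using the shoelace formula, 2A = |[7·33 − (-28)·(-4)] + [(-28)·14 − 14·33] + [14·20 − 24·14] + [24·(-23) − 45·20] + [45·(-43) − 32·(-23)] + [32·(-4) − 7·(-43)]| = 3269, so the area is 1634.5.
Along each edge there are gcd(|Δx|,|Δy|)+1 lattice points, so counting each shared vertex once the boundary has gcd(35,37) + gcd(42,19) + gcd(10,6) + gcd(21,43) + gcd(13,20) + gcd(25,39) = 1+1+2+1+1+1 = 7.
By Pick's theorem A = I + B/2 − 1, so I = 1634.5 − 7/2 + 1 = 1632.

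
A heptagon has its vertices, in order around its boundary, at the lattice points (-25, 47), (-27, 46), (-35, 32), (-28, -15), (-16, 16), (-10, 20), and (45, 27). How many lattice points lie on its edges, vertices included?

18

Along each edge there are gcd(|Δx|,|Δy|)+1 lattice points, so counting each shared vertex once the boundary has gcd(2,1) + gcd(8,14) + gcd(7,47) + gcd(12,31) + gcd(6,4) + gcd(55,7) + gcd(70,20) = 1+2+1+1+2+1+10 = 18.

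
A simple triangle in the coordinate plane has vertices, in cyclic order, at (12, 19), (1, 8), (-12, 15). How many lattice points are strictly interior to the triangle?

Using the shoelace formula, 2A = |[12·8 − 1·19] + [1·15 − (-12)·8] + [(-12)·19 − 12·15]| = 220, so the area is 110.
The number of boundary lattice points is Σ gcd(|Δx|,|Δy|) = gcd(11,11) + gcd(13,7) + gcd(24,4) = 11+1+4 = 16.
Pick's theorem gives I = A − B/2 + 1 = 110 − 16/2 + 1 = 103.

103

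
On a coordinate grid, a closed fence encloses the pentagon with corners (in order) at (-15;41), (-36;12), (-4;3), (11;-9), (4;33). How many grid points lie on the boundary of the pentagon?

The number of boundary lattice points is Σ gcd(|Δx|,|Δy|) = gcd(21,29) + gcd(32,9) + gcd(15,12) + gcd(7,42) + gcd(19,8) = 1+1+3+7+1 = 13.

13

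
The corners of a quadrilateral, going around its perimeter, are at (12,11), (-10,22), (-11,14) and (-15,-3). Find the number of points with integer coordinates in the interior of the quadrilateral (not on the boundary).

The shoelace formula gives twice the area as |(12·22 − (-10)·11) + ((-10)·14 − (-11)·22) + ((-11)·(-3) − (-15)·14) + ((-15)·11 − 12·(-3))| = 590, so the area is 295.
Summing gcd(|Δx|,|Δy|) over the edges gives the boundary count: gcd(22,11) + gcd(1,8) + gcd(4,17) + gcd(27,14) = 11+1+1+1 = 14.
Pick's theorem gives I = A − B/2 + 1 = 295 − 14/2 + 1 = 289.

289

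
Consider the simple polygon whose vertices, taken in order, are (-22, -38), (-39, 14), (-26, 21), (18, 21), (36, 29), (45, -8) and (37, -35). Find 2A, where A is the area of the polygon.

By the shoelace formula, twice the signed area is |[(-22)·14 − (-39)·(-38)] + [(-39)·21 − (-26)·14] + [(-26)·21 − 18·21] + [18·29 − 36·21] + [36·(-8) − 45·29] + [45·(-35) − 37·(-8)] + [37·(-38) − (-22)·(-35)]| = 8451, so the area is 4225.5.

8451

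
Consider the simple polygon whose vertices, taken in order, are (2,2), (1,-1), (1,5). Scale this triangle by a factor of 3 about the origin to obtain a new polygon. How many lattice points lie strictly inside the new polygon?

16

The shoelace formula gives twice the area as |(2·(-1) − 1·2) + (1·5 − 1·(-1)) + (1·2 − 2·5)| = 6, so the area is 3.
Along each edge there are gcd(|Δx|,|Δy|)+1 lattice points, so counting each shared vertex once the boundary has gcd(1,3) + gcd(0,6) + gcd(1,3) = 1+6+1 = 8.
Scaling by 3 multiplies the area by 3² = 9 (so the new area is 27) and multiplies the boundary lattice-point count by 3, giving 24.
By Pick's theorem, the interior count of the dilated polygon is 27 − 24/2 + 1 = 16.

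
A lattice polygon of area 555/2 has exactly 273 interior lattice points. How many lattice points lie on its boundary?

Pick's theorem gives A = I + B/2 − 1, so B = 2(A − I + 1) = 2(555/2 − 273 + 1) = 11.

11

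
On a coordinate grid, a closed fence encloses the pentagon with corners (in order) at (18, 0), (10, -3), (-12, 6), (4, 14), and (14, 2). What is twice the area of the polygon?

By the shoelace formula, twice the signed area is |(18·(-3) − 10·0) + (10·6 − (-12)·(-3)) + ((-12)·14 − 4·6) + (4·2 − 14·14) + (14·0 − 18·2)| = 446, so the area is 223.

446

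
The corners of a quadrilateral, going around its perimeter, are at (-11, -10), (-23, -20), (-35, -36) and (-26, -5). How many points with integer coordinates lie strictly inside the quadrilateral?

Using the shoelace formula, 2A = |((-11)·(-20) − (-23)·(-10)) + ((-23)·(-36) − (-35)·(-20)) + ((-35)·(-5) − (-26)·(-36)) + ((-26)·(-10) − (-11)·(-5))| = 438, so the area is 219.
The number of boundary lattice points is Σ gcd(|Δx|,|Δy|) = gcd(12,10) + gcd(12,16) + gcd(9,31) + gcd(15,5) = 2+4+1+5 = 12.
By Pick's theorem A = I + B/2 − 1, so I = 219 − 12/2 + 1 = 214.

214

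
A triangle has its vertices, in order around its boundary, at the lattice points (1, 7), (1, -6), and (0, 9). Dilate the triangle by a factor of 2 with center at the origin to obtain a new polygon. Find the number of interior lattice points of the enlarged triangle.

By the shoelace formula, twice the signed area is |[1·(-6) − 1·7] + [1·9 − 0·(-6)] + [0·7 − 1·9]| = 13, so the area is 13/2.
Summing gcd(|Δx|,|Δy|) over the edges gives the boundary count: gcd(0,13) + gcd(1,15) + gcd(1,2) = 13+1+1 = 15.
Scaling by 2 multiplies the area by 2² = 4 (so the new area is 26) and multiplies the boundary lattice-point count by 2, giving 30.
By Pick's theorem, the interior count of the dilated polygon is 26 − 30/2 + 1 = 12.

12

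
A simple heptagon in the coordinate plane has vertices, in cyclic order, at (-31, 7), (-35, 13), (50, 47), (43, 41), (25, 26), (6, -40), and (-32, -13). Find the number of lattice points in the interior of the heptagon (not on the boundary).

2724

The shoelace formula gives twice the area as |((-31)·13 − (-35)·7) + ((-35)·47 − 50·13) + (50·41 − 43·47) + (43·26 − 25·41) + (25·(-40) − 6·26) + (6·(-13) − (-32)·(-40)) + ((-32)·7 − (-31)·(-13))| = 5472, so the area is 2736.
Summing gcd(|Δx|,|Δy|) over the edges gives the boundary count: gcd(4,6) + gcd(85,34) + gcd(7,6) + gcd(18,15) + gcd(19,66) + gcd(38,27) + gcd(1,20) = 2+17+1+3+1+1+1 = 26.
Pick's theorem gives I = A − B/2 + 1 = 2736 − 26/2 + 1 = 2724.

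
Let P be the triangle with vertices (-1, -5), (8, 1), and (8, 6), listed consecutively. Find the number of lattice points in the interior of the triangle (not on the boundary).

19

By the shoelace formula, twice the signed area is |((-1)·1 − 8·(-5)) + (8·6 − 8·1) + (8·(-5) − (-1)·6)| = 45, so the area is 22.5.
Along each edge there are gcd(|Δx|,|Δy|)+1 lattice points, so counting each shared vertex once the boundary has gcd(9,6) + gcd(0,5) + gcd(9,11) = 3+5+1 = 9.
By Pick's theorem A = I + B/2 − 1, so I = 22.5 − 9/2 + 1 = 19.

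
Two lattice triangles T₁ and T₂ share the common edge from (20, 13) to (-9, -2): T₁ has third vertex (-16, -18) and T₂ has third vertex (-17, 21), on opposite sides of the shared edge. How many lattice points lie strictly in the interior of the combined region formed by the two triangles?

The union is the simple quadrilateral with vertices (20, 13), (-16, -18), (-9, -2), (-17, 21) in order.
Using the shoelace formula, 2A = |(20·(-18) − (-16)·13) + ((-16)·(-2) − (-9)·(-18)) + ((-9)·21 − (-17)·(-2)) + ((-17)·13 − 20·21)| = 1146, so the area is 573.
The number of boundary lattice points is Σ gcd(|Δx|,|Δy|) = gcd(36,31) + gcd(7,16) + gcd(8,23) + gcd(37,8) = 1+1+1+1 = 4.
By Pick's theorem I = A − B/2 + 1 = 573 − 4/2 + 1 = 572.

572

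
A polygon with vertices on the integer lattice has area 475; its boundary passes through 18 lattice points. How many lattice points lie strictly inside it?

From Pick's theorem, I = A − B/2 + 1 = 475 − 18/2 + 1 = 467.

467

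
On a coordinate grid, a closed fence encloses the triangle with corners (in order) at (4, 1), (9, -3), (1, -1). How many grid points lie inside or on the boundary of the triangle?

14

Using the shoelace formula, 2A = |(4·(-3) − 9·1) + (9·(-1) − 1·(-3)) + (1·1 − 4·(-1))| = 22, so the area is 11.
Along each edge there are gcd(|Δx|,|Δy|)+1 lattice points, so counting each shared vertex once the boundary has gcd(5,4) + gcd(8,2) + gcd(3,2) = 1+2+1 = 4.
Pick's theorem gives I = A − B/2 + 1 = 11 − 4/2 + 1 = 10, so the closed region contains I + B = 10 + 4 = 14 lattice points.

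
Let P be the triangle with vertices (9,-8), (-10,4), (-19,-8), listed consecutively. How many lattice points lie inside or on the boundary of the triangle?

185

The shoelace formula gives twice the area as |[9·4 − (-10)·(-8)] + [(-10)·(-8) − (-19)·4] + [(-19)·(-8) − 9·(-8)]| = 336, so the area is 168.
The number of boundary lattice points is Σ gcd(|Δx|,|Δy|) = gcd(19,12) + gcd(9,12) + gcd(28,0) = 1+3+28 = 32.
Pick's theorem gives I = A − B/2 + 1 = 168 − 32/2 + 1 = 153, so the closed region contains I + B = 153 + 32 = 185 lattice points.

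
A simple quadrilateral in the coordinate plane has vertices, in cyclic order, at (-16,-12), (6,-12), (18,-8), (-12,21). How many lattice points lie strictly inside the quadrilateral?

The shoelace formula gives twice the area as |((-16)·(-12) − 6·(-12)) + (6·(-8) − 18·(-12)) + (18·21 − (-12)·(-8)) + ((-12)·(-12) − (-16)·21)| = 1194, so the area is 597.
Summing gcd(|Δx|,|Δy|) over the edges gives the boundary count: gcd(22,0) + gcd(12,4) + gcd(30,29) + gcd(4,33) = 22+4+1+1 = 28.
Pick's theorem gives I = A − B/2 + 1 = 597 − 28/2 + 1 = 584.

584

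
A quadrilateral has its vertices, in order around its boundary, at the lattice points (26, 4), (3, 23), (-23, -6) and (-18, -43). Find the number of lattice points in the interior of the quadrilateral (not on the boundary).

The shoelace formula gives twice the area as |(26·23 − 3·4) + (3·(-6) − (-23)·23) + ((-23)·(-43) − (-18)·(-6)) + ((-18)·4 − 26·(-43))| = 3024, so the area is 1512.
The number of boundary lattice points is Σ gcd(|Δx|,|Δy|) = gcd(23,19) + gcd(26,29) + gcd(5,37) + gcd(44,47) = 1+1+1+1 = 4.
By Pick's theorem A = I + B/2 − 1, so I = 1512 − 4/2 + 1 = 1511.

1511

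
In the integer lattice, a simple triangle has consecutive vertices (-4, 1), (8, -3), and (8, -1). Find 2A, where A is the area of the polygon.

Using the shoelace formula, 2A = |((-4)·(-3) − 8·1) + (8·(-1) − 8·(-3)) + (8·1 − (-4)·(-1))| = 24, so the area is 12.

24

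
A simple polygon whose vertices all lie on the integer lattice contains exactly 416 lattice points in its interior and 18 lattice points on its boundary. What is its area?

By Pick's theorem, A = I + B/2 − 1 = 416 + 18/2 − 1 = 424.

424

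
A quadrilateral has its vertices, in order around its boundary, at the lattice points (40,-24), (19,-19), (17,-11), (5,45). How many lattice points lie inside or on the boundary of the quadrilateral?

650

The shoelace formula gives twice the area as |(40·(-19) − 19·(-24)) + (19·(-11) − 17·(-19)) + (17·45 − 5·(-11)) + (5·(-24) − 40·45)| = 1290, so the area is 645.
Summing gcd(|Δx|,|Δy|) over the edges gives the boundary count: gcd(21,5) + gcd(2,8) + gcd(12,56) + gcd(35,69) = 1+2+4+1 = 8.
Pick's theorem gives I = A − B/2 + 1 = 645 − 8/2 + 1 = 642, so the closed region contains I + B = 642 + 8 = 650 lattice points.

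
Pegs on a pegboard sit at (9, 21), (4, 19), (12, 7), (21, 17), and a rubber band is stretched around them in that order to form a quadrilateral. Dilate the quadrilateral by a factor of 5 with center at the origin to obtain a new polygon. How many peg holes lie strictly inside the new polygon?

2876

The shoelace formula gives twice the area as |[9·19 − 4·21] + [4·7 − 12·19] + [12·17 − 21·7] + [21·21 − 9·17]| = 232, so the area is 116.
The number of boundary lattice points is Σ gcd(|Δx|,|Δy|) = gcd(5,2) + gcd(8,12) + gcd(9,10) + gcd(12,4) = 1+4+1+4 = 10.
Scaling by 5 multiplies the area by 5² = 25 (so the new area is 2900) and multiplies the boundary lattice-point count by 5, giving 50.
By Pick's theorem, the interior count of the dilated polygon is 2900 − 50/2 + 1 = 2876.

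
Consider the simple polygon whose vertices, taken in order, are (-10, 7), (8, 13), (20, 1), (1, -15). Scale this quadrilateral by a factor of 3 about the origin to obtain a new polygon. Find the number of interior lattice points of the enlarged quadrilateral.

The shoelace formula gives twice the area as |((-10)·13 − 8·7) + (8·1 − 20·13) + (20·(-15) − 1·1) + (1·7 − (-10)·(-15))| = 882, so the area is 441.
Along each edge there are gcd(|Δx|,|Δy|)+1 lattice points, so counting each shared vertex once the boundary has gcd(18,6) + gcd(12,12) + gcd(19,16) + gcd(11,22) = 6+12+1+11 = 30.
Scaling by 3 multiplies the area by 3² = 9 (so the new area is 3969) and multiplies the boundary lattice-point count by 3, giving 90.
By Pick's theorem, the interior count of the dilated polygon is 3969 − 90/2 + 1 = 3925.

3925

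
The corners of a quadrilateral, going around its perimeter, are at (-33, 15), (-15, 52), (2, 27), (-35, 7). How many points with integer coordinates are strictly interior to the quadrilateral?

Using the shoelace formula, 2A = |[(-33)·52 − (-15)·15] + [(-15)·27 − 2·52] + [2·7 − (-35)·27] + [(-35)·15 − (-33)·7]| = 1335, so the area is 1335/2.
The number of boundary lattice points is Σ gcd(|Δx|,|Δy|) = gcd(18,37) + gcd(17,25) + gcd(37,20) + gcd(2,8) = 1+1+1+2 = 5.
By Pick's theorem A = I + B/2 − 1, so I = 1335/2 − 5/2 + 1 = 666.

666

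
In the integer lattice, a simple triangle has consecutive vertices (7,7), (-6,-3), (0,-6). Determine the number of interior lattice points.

The shoelace formula gives twice the area as |(7·(-3) − (-6)·7) + ((-6)·(-6) − 0·(-3)) + (0·7 − 7·(-6))| = 99, so the area is 49.5.
Summing gcd(|Δx|,|Δy|) over the edges gives the boundary count: gcd(13,10) + gcd(6,3) + gcd(7,13) = 1+3+1 = 5.
By Pick's theorem A = I + B/2 − 1, so I = 49.5 − 5/2 + 1 = 48.

48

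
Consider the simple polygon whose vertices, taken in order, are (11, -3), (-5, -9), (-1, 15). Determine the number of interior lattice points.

175

The shoelace formula gives twice the area as |[11·(-9) − (-5)·(-3)] + [(-5)·15 − (-1)·(-9)] + [(-1)·(-3) − 11·15]| = 360, so the area is 180.
Along each edge there are gcd(|Δx|,|Δy|)+1 lattice points, so counting each shared vertex once the boundary has gcd(16,6) + gcd(4,24) + gcd(12,18) = 2+4+6 = 12.
By Pick's theorem A = I + B/2 − 1, so I = 180 − 12/2 + 1 = 175.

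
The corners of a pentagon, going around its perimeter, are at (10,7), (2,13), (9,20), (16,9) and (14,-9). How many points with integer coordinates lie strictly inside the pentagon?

134

The shoelace formula gives twice the area as |[10·13 − 2·7] + [2·20 − 9·13] + [9·9 − 16·20] + [16·(-9) − 14·9] + [14·7 − 10·(-9)]| = 282, so the area is 141.
Along each edge there are gcd(|Δx|,|Δy|)+1 lattice points, so counting each shared vertex once the boundary has gcd(8,6) + gcd(7,7) + gcd(7,11) + gcd(2,18) + gcd(4,16) = 2+7+1+2+4 = 16.
Pick's theorem gives I = A − B/2 + 1 = 141 − 16/2 + 1 = 134.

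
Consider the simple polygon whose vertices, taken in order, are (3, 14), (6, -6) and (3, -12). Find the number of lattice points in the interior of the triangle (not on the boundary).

25

The shoelace formula gives twice the area as |(3·(-6) − 6·14) + (6·(-12) − 3·(-6)) + (3·14 − 3·(-12))| = 78, so the area is 39.
The number of boundary lattice points is Σ gcd(|Δx|,|Δy|) = gcd(3,20) + gcd(3,6) + gcd(0,26) = 1+3+26 = 30.
By Pick's theorem A = I + B/2 − 1, so I = 39 − 30/2 + 1 = 25.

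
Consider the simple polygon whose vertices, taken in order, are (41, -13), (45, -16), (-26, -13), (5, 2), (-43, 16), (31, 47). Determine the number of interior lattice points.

The shoelace formula gives twice the area as |[41·(-16) − 45·(-13)] + [45·(-13) − (-26)·(-16)] + [(-26)·2 − 5·(-13)] + [5·16 − (-43)·2] + [(-43)·47 − 31·16] + [31·(-13) − 41·47]| = 5740, so the area is 2870.
Summing gcd(|Δx|,|Δy|) over the edges gives the boundary count: gcd(4,3) + gcd(71,3) + gcd(31,15) + gcd(48,14) + gcd(74,31) + gcd(10,60) = 1+1+1+2+1+10 = 16.
By Pick's theorem A = I + B/2 − 1, so I = 2870 − 16/2 + 1 = 2863.

2863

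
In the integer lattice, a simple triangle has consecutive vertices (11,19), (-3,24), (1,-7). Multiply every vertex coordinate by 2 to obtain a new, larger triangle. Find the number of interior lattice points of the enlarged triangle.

825

By the shoelace formula, twice the signed area is |[11·24 − (-3)·19] + [(-3)·(-7) − 1·24] + [1·19 − 11·(-7)]| = 414, so the area is 207.
The number of boundary lattice points is Σ gcd(|Δx|,|Δy|) = gcd(14,5) + gcd(4,31) + gcd(10,26) = 1+1+2 = 4.
Scaling by 2 multiplies the area by 2² = 4 (so the new area is 828) and multiplies the boundary lattice-point count by 2, giving 8.
By Pick's theorem, the interior count of the dilated polygon is 828 − 8/2 + 1 = 825.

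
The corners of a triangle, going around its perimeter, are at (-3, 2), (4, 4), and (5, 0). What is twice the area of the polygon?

Using the shoelace formula, 2A = |[(-3)·4 − 4·2] + [4·0 − 5·4] + [5·2 − (-3)·0]| = 30, so the area is 15.

30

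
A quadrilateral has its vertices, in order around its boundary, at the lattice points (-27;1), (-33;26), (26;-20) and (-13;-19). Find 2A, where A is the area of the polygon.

By the shoelace formula, twice the signed area is |[(-27)·26 − (-33)·1] + [(-33)·(-20) − 26·26] + [26·(-19) − (-13)·(-20)] + [(-13)·1 − (-27)·(-19)]| = 1965, so the area is 982.5.

1965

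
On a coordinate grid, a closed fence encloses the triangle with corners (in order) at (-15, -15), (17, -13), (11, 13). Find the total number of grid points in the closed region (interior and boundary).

By the shoelace formula, twice the signed area is |[(-15)·(-13) − 17·(-15)] + [17·13 − 11·(-13)] + [11·(-15) − (-15)·13]| = 844, so the area is 422.
The number of boundary lattice points is Σ gcd(|Δx|,|Δy|) = gcd(32,2) + gcd(6,26) + gcd(26,28) = 2+2+2 = 6.
Pick's theorem gives I = A − B/2 + 1 = 422 − 6/2 + 1 = 420, so the closed region contains I + B = 420 + 6 = 426 lattice points.

426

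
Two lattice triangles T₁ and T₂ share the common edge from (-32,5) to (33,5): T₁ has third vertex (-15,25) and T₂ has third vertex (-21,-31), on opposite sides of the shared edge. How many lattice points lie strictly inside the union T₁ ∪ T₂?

The union is the simple quadrilateral with vertices (-32,5), (-15,25), (33,5), (-21,-31) in order.
Using the shoelace formula, 2A = |[(-32)·25 − (-15)·5] + [(-15)·5 − 33·25] + [33·(-31) − (-21)·5] + [(-21)·5 − (-32)·(-31)]| = 3640, so the area is 1820.
The number of boundary lattice points is Σ gcd(|Δx|,|Δy|) = gcd(17,20) + gcd(48,20) + gcd(54,36) + gcd(11,36) = 1+4+18+1 = 24.
By Pick's theorem I = A − B/2 + 1 = 1820 − 24/2 + 1 = 1809.

1809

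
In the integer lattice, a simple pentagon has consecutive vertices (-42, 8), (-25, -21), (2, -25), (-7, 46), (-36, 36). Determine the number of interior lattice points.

By the shoelace formula, twice the signed area is |[(-42)·(-21) − (-25)·8] + [(-25)·(-25) − 2·(-21)] + [2·46 − (-7)·(-25)] + [(-7)·36 − (-36)·46] + [(-36)·8 − (-42)·36]| = 4294, so the area is 2147.
Summing gcd(|Δx|,|Δy|) over the edges gives the boundary count: gcd(17,29) + gcd(27,4) + gcd(9,71) + gcd(29,10) + gcd(6,28) = 1+1+1+1+2 = 6.
Pick's theorem gives I = A − B/2 + 1 = 2147 − 6/2 + 1 = 2145.

2145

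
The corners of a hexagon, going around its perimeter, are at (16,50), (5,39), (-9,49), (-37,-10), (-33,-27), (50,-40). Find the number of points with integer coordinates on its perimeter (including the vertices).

Summing gcd(|Δx|,|Δy|) over the edges gives the boundary count: gcd(11,11) + gcd(14,10) + gcd(28,59) + gcd(4,17) + gcd(83,13) + gcd(34,90) = 11+2+1+1+1+2 = 18.

18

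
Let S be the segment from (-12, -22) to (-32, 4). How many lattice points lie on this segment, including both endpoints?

3

The number of lattice points on a segment between lattice points is gcd(|Δx|,|Δy|) + 1 = gcd(20,26) + 1 = 2 + 1 = 3.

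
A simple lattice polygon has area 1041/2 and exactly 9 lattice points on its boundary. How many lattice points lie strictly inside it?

Pick's theorem A = I + B/2 − 1 rearranges to I = A − B/2 + 1 = 1041/2 − 9/2 + 1 = 517.

517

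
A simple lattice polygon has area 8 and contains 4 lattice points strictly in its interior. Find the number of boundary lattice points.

10

Pick's theorem gives A = I + B/2 − 1, so B = 2(A − I + 1) = 2(8 − 4 + 1) = 10.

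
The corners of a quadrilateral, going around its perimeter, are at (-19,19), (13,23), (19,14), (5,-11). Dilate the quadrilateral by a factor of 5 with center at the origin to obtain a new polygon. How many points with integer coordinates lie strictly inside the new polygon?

The shoelace formula gives twice the area as |((-19)·23 − 13·19) + (13·14 − 19·23) + (19·(-11) − 5·14) + (5·19 − (-19)·(-11))| = 1332, so the area is 666.
Along each edge there are gcd(|Δx|,|Δy|)+1 lattice points, so counting each shared vertex once the boundary has gcd(32,4) + gcd(6,9) + gcd(14,25) + gcd(24,30) = 4+3+1+6 = 14.
Scaling by 5 multiplies the area by 5² = 25 (so the new area is 16650) and multiplies the boundary lattice-point count by 5, giving 70.
By Pick's theorem, the interior count of the dilated polygon is 16650 − 70/2 + 1 = 16616.

16616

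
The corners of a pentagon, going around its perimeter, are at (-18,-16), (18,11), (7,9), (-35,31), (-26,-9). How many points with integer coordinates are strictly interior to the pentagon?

1035

Using the shoelace formula, 2A = |[(-18)·11 − 18·(-16)] + [18·9 − 7·11] + [7·31 − (-35)·9] + [(-35)·(-9) − (-26)·31] + [(-26)·(-16) − (-18)·(-9)]| = 2082, so the area is 1041.
Along each edge there are gcd(|Δx|,|Δy|)+1 lattice points, so counting each shared vertex once the boundary has gcd(36,27) + gcd(11,2) + gcd(42,22) + gcd(9,40) + gcd(8,7) = 9+1+2+1+1 = 14.
By Pick's theorem A = I + B/2 − 1, so I = 1041 − 14/2 + 1 = 1035.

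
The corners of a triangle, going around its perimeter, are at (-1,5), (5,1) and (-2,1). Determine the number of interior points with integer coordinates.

Using the shoelace formula, 2A = |((-1)·1 − 5·5) + (5·1 − (-2)·1) + ((-2)·5 − (-1)·1)| = 28, so the area is 14.
Summing gcd(|Δx|,|Δy|) over the edges gives the boundary count: gcd(6,4) + gcd(7,0) + gcd(1,4) = 2+7+1 = 10.
By Pick's theorem A = I + B/2 − 1, so I = 14 − 10/2 + 1 = 10.

10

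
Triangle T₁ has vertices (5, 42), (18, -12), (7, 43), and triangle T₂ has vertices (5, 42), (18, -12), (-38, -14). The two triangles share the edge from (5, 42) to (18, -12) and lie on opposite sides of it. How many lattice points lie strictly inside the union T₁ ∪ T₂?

The union is the simple quadrilateral with vertices (5, 42), (7, 43), (18, -12), (-38, -14) in order.
The shoelace formula gives twice the area as |[5·43 − 7·42] + [7·(-12) − 18·43] + [18·(-14) − (-38)·(-12)] + [(-38)·42 − 5·(-14)]| = 3171, so the area is 3171/2.
Summing gcd(|Δx|,|Δy|) over the edges gives the boundary count: gcd(2,1) + gcd(11,55) + gcd(56,2) + gcd(43,56) = 1+11+2+1 = 15.
By Pick's theorem I = A − B/2 + 1 = 3171/2 − 15/2 + 1 = 1579.

1579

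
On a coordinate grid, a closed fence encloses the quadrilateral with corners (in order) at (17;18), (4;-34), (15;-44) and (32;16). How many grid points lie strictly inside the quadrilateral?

Using the shoelace formula, 2A = |[17·(-34) − 4·18] + [4·(-44) − 15·(-34)] + [15·16 − 32·(-44)] + [32·18 − 17·16]| = 1636, so the area is 818.
Along each edge there are gcd(|Δx|,|Δy|)+1 lattice points, so counting each shared vertex once the boundary has gcd(13,52) + gcd(11,10) + gcd(17,60) + gcd(15,2) = 13+1+1+1 = 16.
By Pick's theorem A = I + B/2 − 1, so I = 818 − 16/2 + 1 = 811.

811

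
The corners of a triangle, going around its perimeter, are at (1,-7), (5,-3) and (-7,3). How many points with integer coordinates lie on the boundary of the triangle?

12

The number of boundary lattice points is Σ gcd(|Δx|,|Δy|) = gcd(4,4) + gcd(12,6) + gcd(8,10) = 4+6+2 = 12.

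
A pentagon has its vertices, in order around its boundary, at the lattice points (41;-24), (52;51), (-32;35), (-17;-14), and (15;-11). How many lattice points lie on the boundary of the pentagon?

Along each edge there are gcd(|Δx|,|Δy|)+1 lattice points, so counting each shared vertex once the boundary has gcd(11,75) + gcd(84,16) + gcd(15,49) + gcd(32,3) + gcd(26,13) = 1+4+1+1+13 = 20.

20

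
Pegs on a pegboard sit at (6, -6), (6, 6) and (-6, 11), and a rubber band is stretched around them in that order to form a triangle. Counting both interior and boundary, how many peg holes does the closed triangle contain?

80

The shoelace formula gives twice the area as |[6·6 − 6·(-6)] + [6·11 − (-6)·6] + [(-6)·(-6) − 6·11]| = 144, so the area is 72.
Summing gcd(|Δx|,|Δy|) over the edges gives the boundary count: gcd(0,12) + gcd(12,5) + gcd(12,17) = 12+1+1 = 14.
Pick's theorem gives I = A − B/2 + 1 = 72 − 14/2 + 1 = 66, so the closed region contains I + B = 66 + 14 = 80 lattice points.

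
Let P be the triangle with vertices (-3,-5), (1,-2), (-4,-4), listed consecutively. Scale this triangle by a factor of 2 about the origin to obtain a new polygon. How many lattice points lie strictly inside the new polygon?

The shoelace formula gives twice the area as |((-3)·(-2) − 1·(-5)) + (1·(-4) − (-4)·(-2)) + ((-4)·(-5) − (-3)·(-4))| = 7, so the area is 7/2.
The number of boundary lattice points is Σ gcd(|Δx|,|Δy|) = gcd(4,3) + gcd(5,2) + gcd(1,1) = 1+1+1 = 3.
Scaling by 2 multiplies the area by 2² = 4 (so the new area is 14) and multiplies the boundary lattice-point count by 2, giving 6.
By Pick's theorem, the interior count of the dilated polygon is 14 − 6/2 + 1 = 12.

12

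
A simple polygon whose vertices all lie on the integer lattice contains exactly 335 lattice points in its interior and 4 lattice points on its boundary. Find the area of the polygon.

336

Pick's theorem states A = I + B/2 − 1, so A = 335 + 4/2 − 1 = 336.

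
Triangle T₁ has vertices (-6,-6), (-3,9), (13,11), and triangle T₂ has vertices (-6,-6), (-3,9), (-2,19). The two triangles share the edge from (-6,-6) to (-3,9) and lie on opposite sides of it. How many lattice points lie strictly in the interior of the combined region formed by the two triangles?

123

The union is the simple quadrilateral with vertices (-6,-6), (13,11), (-3,9), (-2,19) in order.
The shoelace formula gives twice the area as |((-6)·11 − 13·(-6)) + (13·9 − (-3)·11) + ((-3)·19 − (-2)·9) + ((-2)·(-6) − (-6)·19)| = 249, so the area is 249/2.
Summing gcd(|Δx|,|Δy|) over the edges gives the boundary count: gcd(19,17) + gcd(16,2) + gcd(1,10) + gcd(4,25) = 1+2+1+1 = 5.
By Pick's theorem I = A − B/2 + 1 = 249/2 − 5/2 + 1 = 123.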